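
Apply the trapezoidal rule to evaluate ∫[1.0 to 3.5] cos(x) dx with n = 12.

f(x) = cos(x)
a = 1.0, b = 3.5, n = 12
h = (b - a)/n = 0.208333

Trapezoidal rule: (h/2)[f(x₀) + 2f(x₁) + 2f(x₂) + ... + f(xₙ)]

x_0 = 1.0000, f(x_0) = 0.540302, coefficient = 1
x_1 = 1.2083, f(x_1) = 0.354578, coefficient = 2
x_2 = 1.4167, f(x_2) = 0.153520, coefficient = 2
x_3 = 1.6250, f(x_3) = -0.054177, coefficient = 2
x_4 = 1.8333, f(x_4) = -0.259531, coefficient = 2
x_5 = 2.0417, f(x_5) = -0.453662, coefficient = 2
x_6 = 2.2500, f(x_6) = -0.628174, coefficient = 2
x_7 = 2.4583, f(x_7) = -0.775519, coefficient = 2
x_8 = 2.6667, f(x_8) = -0.889327, coefficient = 2
x_9 = 2.8750, f(x_9) = -0.964674, coefficient = 2
x_10 = 3.0833, f(x_10) = -0.998303, coefficient = 2
x_11 = 3.2917, f(x_11) = -0.988760, coefficient = 2
x_12 = 3.5000, f(x_12) = -0.936457, coefficient = 1

I ≈ (0.208333/2) × -11.404213 = -1.187939
Exact value: -1.192254
Error: 0.004315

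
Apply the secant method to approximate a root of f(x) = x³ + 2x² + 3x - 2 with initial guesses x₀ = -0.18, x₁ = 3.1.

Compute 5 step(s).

f(x) = x³ + 2x² + 3x - 2
x₀ = -0.18, x₁ = 3.1

Secant formula: x_{n+1} = x_n - f(x_n)(x_n - x_{n-1})/(f(x_n) - f(x_{n-1}))

Iteration 1:
  f(-0.180000) = -2.481032
  f(3.100000) = 56.311000
  x_2 = 3.100000 - 56.311000×(3.100000 - (-0.180000))/(56.311000 - (-2.481032))
       = -0.041584
Iteration 2:
  f(3.100000) = 56.311000
  f(-0.041584) = -2.121364
  x_3 = -0.041584 - (-2.121364)×(-0.041584 - 3.100000)/(-2.121364 - 56.311000)
       = 0.072470
Iteration 3:
  f(-0.041584) = -2.121364
  f(0.072470) = -1.771704
  x_4 = 0.072470 - (-1.771704)×(0.072470 - (-0.041584))/(-1.771704 - (-2.121364))
       = 0.650374
Iteration 4:
  f(0.072470) = -1.771704
  f(0.650374) = 1.072197
  x_5 = 0.650374 - 1.072197×(0.650374 - 0.072470)/(1.072197 - (-1.771704))
       = 0.432495
Iteration 5:
  f(0.650374) = 1.072197
  f(0.432495) = -0.247511
  x_6 = 0.432495 - (-0.247511)×(0.432495 - 0.650374)/(-0.247511 - 1.072197)
       = 0.473358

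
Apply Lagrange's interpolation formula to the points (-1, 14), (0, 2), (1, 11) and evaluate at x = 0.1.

Lagrange interpolation formula:
P(x) = Σ yᵢ × Lᵢ(x)
where Lᵢ(x) = Π_{j≠i} (x - xⱼ)/(xᵢ - xⱼ)

L_0(0.1) = (0.1 - 0)/(-1 - 0) × (0.1 - 1)/(-1 - 1) = -0.045000
L_1(0.1) = (0.1 - (-1))/(0 - (-1)) × (0.1 - 1)/(0 - 1) = 0.990000
L_2(0.1) = (0.1 - (-1))/(1 - (-1)) × (0.1 - 0)/(1 - 0) = 0.055000

P(0.1) = 14×L_0(0.1) + 2×L_1(0.1) + 11×L_2(0.1)
P(0.1) = 1.955000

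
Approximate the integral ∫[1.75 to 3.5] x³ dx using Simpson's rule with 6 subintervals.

f(x) = x³
a = 1.75, b = 3.5, n = 6
h = (b - a)/n = 0.291667

Simpson's rule: (h/3)[f(x₀) + 4f(x₁) + 2f(x₂) + ... + f(xₙ)]

x_0 = 1.7500, f(x_0) = 5.359375, coefficient = 1
x_1 = 2.0417, f(x_1) = 8.510489, coefficient = 4
x_2 = 2.3333, f(x_2) = 12.703704, coefficient = 2
x_3 = 2.6250, f(x_3) = 18.087891, coefficient = 4
x_4 = 2.9167, f(x_4) = 24.811921, coefficient = 2
x_5 = 3.2083, f(x_5) = 33.024667, coefficient = 4
x_6 = 3.5000, f(x_6) = 42.875000, coefficient = 1

I ≈ (0.291667/3) × 361.757812 = 35.170898
Exact value: 35.170898
Error: 0.000000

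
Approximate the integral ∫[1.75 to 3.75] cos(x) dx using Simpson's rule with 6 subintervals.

f(x) = cos(x)
a = 1.75, b = 3.75, n = 6
h = (b - a)/n = 0.333333

Simpson's rule: (h/3)[f(x₀) + 4f(x₁) + 2f(x₂) + ... + f(xₙ)]

x_0 = 1.7500, f(x_0) = -0.178246, coefficient = 1
x_1 = 2.0833, f(x_1) = -0.490390, coefficient = 4
x_2 = 2.4167, f(x_2) = -0.748549, coefficient = 2
x_3 = 2.7500, f(x_3) = -0.924302, coefficient = 4
x_4 = 3.0833, f(x_4) = -0.998303, coefficient = 2
x_5 = 3.4167, f(x_5) = -0.962405, coefficient = 4
x_6 = 3.7500, f(x_6) = -0.820559, coefficient = 1

I ≈ (0.333333/3) × -14.000898 = -1.555655
Exact value: -1.555547
Error: 0.000108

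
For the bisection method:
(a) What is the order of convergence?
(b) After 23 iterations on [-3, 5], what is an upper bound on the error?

(a) Bisection has linear (order 1) convergence; the error is halved each step.

(b) Error bound = (b-a)/2^n = (5 - (-3))/2^{23}
    = 8/2^{23}

(a) 1 (linear); (b) error ≤ 9.54e-07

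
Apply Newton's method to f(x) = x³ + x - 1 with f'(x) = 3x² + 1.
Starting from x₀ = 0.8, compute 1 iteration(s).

f(x) = x³ + x - 1
f'(x) = 3x² + 1
x₀ = 0.8

Newton-Raphson formula: x_{n+1} = x_n - f(x_n)/f'(x_n)

Iteration 1:
  f(0.800000) = 0.312000
  f'(0.800000) = 2.920000
  x_1 = 0.800000 - 0.312000/2.920000 = 0.693151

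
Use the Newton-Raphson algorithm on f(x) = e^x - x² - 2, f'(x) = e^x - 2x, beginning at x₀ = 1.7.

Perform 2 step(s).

f(x) = e^x - x² - 2
f'(x) = e^x - 2x
x₀ = 1.7

Newton-Raphson formula: x_{n+1} = x_n - f(x_n)/f'(x_n)

Iteration 1:
  f(1.700000) = 0.583947
  f'(1.700000) = 2.073947
  x_1 = 1.700000 - 0.583947/2.073947 = 1.418437
Iteration 2:
  f(1.418437) = 0.118695
  f'(1.418437) = 1.293785
  x_2 = 1.418437 - 0.118695/1.293785 = 1.326694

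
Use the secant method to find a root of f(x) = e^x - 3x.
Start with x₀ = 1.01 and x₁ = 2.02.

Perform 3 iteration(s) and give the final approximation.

f(x) = e^x - 3x
x₀ = 1.01, x₁ = 2.02

Secant formula: x_{n+1} = x_n - f(x_n)(x_n - x_{n-1})/(f(x_n) - f(x_{n-1}))

Iteration 1:
  f(1.010000) = -0.284399
  f(2.020000) = 1.478325
  x_2 = 2.020000 - 1.478325×(2.020000 - 1.010000)/(1.478325 - (-0.284399))
       = 1.172954
Iteration 2:
  f(2.020000) = 1.478325
  f(1.172954) = -0.287338
  x_3 = 1.172954 - (-0.287338)×(1.172954 - 2.020000)/(-0.287338 - 1.478325)
       = 1.310799
Iteration 3:
  f(1.172954) = -0.287338
  f(1.310799) = -0.223261
  x_4 = 1.310799 - (-0.223261)×(1.310799 - 1.172954)/(-0.223261 - (-0.287338))
       = 1.791089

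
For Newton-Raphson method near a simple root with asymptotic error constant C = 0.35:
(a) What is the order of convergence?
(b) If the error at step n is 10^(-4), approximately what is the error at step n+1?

(a) Newton-Raphson has quadratic (order 2) convergence near simple roots.
    This means |e_{n+1}| ≈ C|e_n|².

(b) With |e_n| = 10^(-4) and C = 0.35:
    |e_{n+1}| ≈ 0.35 × (10^(-4))² = 0.35 × 10^(-8)

(a) 2 (quadratic); (b) |e_{n+1}| ≈ 3.500e-09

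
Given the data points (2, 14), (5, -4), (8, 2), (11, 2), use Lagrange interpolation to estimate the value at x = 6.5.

Lagrange interpolation formula:
P(x) = Σ yᵢ × Lᵢ(x)
where Lᵢ(x) = Π_{j≠i} (x - xⱼ)/(xᵢ - xⱼ)

L_0(6.5) = (6.5 - 5)/(2 - 5) × (6.5 - 8)/(2 - 8) × (6.5 - 11)/(2 - 11) = -0.062500
L_1(6.5) = (6.5 - 2)/(5 - 2) × (6.5 - 8)/(5 - 8) × (6.5 - 11)/(5 - 11) = 0.562500
L_2(6.5) = (6.5 - 2)/(8 - 2) × (6.5 - 5)/(8 - 5) × (6.5 - 11)/(8 - 11) = 0.562500
L_3(6.5) = (6.5 - 2)/(11 - 2) × (6.5 - 5)/(11 - 5) × (6.5 - 8)/(11 - 8) = -0.062500

P(6.5) = 14×L_0(6.5) + (-4)×L_1(6.5) + 2×L_2(6.5) + 2×L_3(6.5)
P(6.5) = -2.125000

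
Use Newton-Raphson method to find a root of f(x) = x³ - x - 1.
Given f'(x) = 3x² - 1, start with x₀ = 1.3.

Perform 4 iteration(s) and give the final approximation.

f(x) = x³ - x - 1
f'(x) = 3x² - 1
x₀ = 1.3

Newton-Raphson formula: x_{n+1} = x_n - f(x_n)/f'(x_n)

Iteration 1:
  f(1.300000) = -0.103000
  f'(1.300000) = 4.070000
  x_1 = 1.300000 - (-0.103000)/4.070000 = 1.325307
Iteration 2:
  f(1.325307) = 0.002514
  f'(1.325307) = 4.269317
  x_2 = 1.325307 - 0.002514/4.269317 = 1.324718
Iteration 3:
  f(1.324718) = 0.000001
  f'(1.324718) = 4.264636
  x_3 = 1.324718 - 0.000001/4.264636 = 1.324718
Iteration 4:
  f(1.324718) = 0.000000
  f'(1.324718) = 4.264633
  x_4 = 1.324718 - 0.000000/4.264633 = 1.324718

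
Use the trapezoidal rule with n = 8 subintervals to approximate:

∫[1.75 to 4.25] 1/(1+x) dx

f(x) = 1/(1+x)
a = 1.75, b = 4.25, n = 8
h = (b - a)/n = 0.312500

Trapezoidal rule: (h/2)[f(x₀) + 2f(x₁) + 2f(x₂) + ... + f(xₙ)]

x_0 = 1.7500, f(x_0) = 0.363636, coefficient = 1
x_1 = 2.0625, f(x_1) = 0.326531, coefficient = 2
x_2 = 2.3750, f(x_2) = 0.296296, coefficient = 2
x_3 = 2.6875, f(x_3) = 0.271186, coefficient = 2
x_4 = 3.0000, f(x_4) = 0.250000, coefficient = 2
x_5 = 3.3125, f(x_5) = 0.231884, coefficient = 2
x_6 = 3.6250, f(x_6) = 0.216216, coefficient = 2
x_7 = 3.9375, f(x_7) = 0.202532, coefficient = 2
x_8 = 4.2500, f(x_8) = 0.190476, coefficient = 1

I ≈ (0.312500/2) × 4.143403 = 0.647407
Exact value: 0.646627
Error: 0.000780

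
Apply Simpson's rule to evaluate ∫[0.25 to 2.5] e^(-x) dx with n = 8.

f(x) = e^(-x)
a = 0.25, b = 2.5, n = 8
h = (b - a)/n = 0.281250

Simpson's rule: (h/3)[f(x₀) + 4f(x₁) + 2f(x₂) + ... + f(xₙ)]

x_0 = 0.2500, f(x_0) = 0.778801, coefficient = 1
x_1 = 0.5312, f(x_1) = 0.587870, coefficient = 4
x_2 = 0.8125, f(x_2) = 0.443747, coefficient = 2
x_3 = 1.0938, f(x_3) = 0.334958, coefficient = 4
x_4 = 1.3750, f(x_4) = 0.252840, coefficient = 2
x_5 = 1.6562, f(x_5) = 0.190853, coefficient = 4
x_6 = 1.9375, f(x_6) = 0.144064, coefficient = 2
x_7 = 2.2188, f(x_7) = 0.108745, coefficient = 4
x_8 = 2.5000, f(x_8) = 0.082085, coefficient = 1

I ≈ (0.281250/3) × 7.431891 = 0.696740
Exact value: 0.696716
Error: 0.000024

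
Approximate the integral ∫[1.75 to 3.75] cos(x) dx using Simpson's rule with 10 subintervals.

f(x) = cos(x)
a = 1.75, b = 3.75, n = 10
h = (b - a)/n = 0.200000

Simpson's rule: (h/3)[f(x₀) + 4f(x₁) + 2f(x₂) + ... + f(xₙ)]

x_0 = 1.7500, f(x_0) = -0.178246, coefficient = 1
x_1 = 1.9500, f(x_1) = -0.370181, coefficient = 4
x_2 = 2.1500, f(x_2) = -0.547358, coefficient = 2
x_3 = 2.3500, f(x_3) = -0.702713, coefficient = 4
x_4 = 2.5500, f(x_4) = -0.830054, coefficient = 2
x_5 = 2.7500, f(x_5) = -0.924302, coefficient = 4
x_6 = 2.9500, f(x_6) = -0.981702, coefficient = 2
x_7 = 3.1500, f(x_7) = -0.999965, coefficient = 4
x_8 = 3.3500, f(x_8) = -0.978362, coefficient = 2
x_9 = 3.5500, f(x_9) = -0.917755, coefficient = 4
x_10 = 3.7500, f(x_10) = -0.820559, coefficient = 1

I ≈ (0.200000/3) × -23.333417 = -1.555561
Exact value: -1.555547
Error: 0.000014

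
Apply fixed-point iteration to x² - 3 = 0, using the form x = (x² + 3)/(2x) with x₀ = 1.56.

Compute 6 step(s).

Equation: x² - 3 = 0
Fixed-point form: x = (x² + 3)/(2x)
x₀ = 1.56

x_1 = g(1.560000) = 1.741538
x_2 = g(1.741538) = 1.732077
x_3 = g(1.732077) = 1.732051
x_4 = g(1.732051) = 1.732051
x_5 = g(1.732051) = 1.732051
x_6 = g(1.732051) = 1.732051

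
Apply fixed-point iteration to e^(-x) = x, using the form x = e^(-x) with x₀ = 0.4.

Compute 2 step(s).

Equation: e^(-x) = x
Fixed-point form: x = e^(-x)
x₀ = 0.4

x_1 = g(0.400000) = 0.670320
x_2 = g(0.670320) = 0.511545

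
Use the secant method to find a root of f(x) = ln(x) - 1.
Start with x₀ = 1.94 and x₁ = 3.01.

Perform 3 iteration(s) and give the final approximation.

f(x) = ln(x) - 1
x₀ = 1.94, x₁ = 3.01

Secant formula: x_{n+1} = x_n - f(x_n)(x_n - x_{n-1})/(f(x_n) - f(x_{n-1}))

Iteration 1:
  f(1.940000) = -0.337312
  f(3.010000) = 0.101940
  x_2 = 3.010000 - 0.101940×(3.010000 - 1.940000)/(0.101940 - (-0.337312))
       = 2.761678
Iteration 2:
  f(3.010000) = 0.101940
  f(2.761678) = 0.015839
  x_3 = 2.761678 - 0.015839×(2.761678 - 3.010000)/(0.015839 - 0.101940)
       = 2.715999
Iteration 3:
  f(2.761678) = 0.015839
  f(2.715999) = -0.000840
  x_4 = 2.715999 - (-0.000840)×(2.715999 - 2.761678)/(-0.000840 - 0.015839)
       = 2.718300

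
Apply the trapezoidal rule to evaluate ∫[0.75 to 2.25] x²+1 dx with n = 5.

f(x) = x²+1
a = 0.75, b = 2.25, n = 5
h = (b - a)/n = 0.300000

Trapezoidal rule: (h/2)[f(x₀) + 2f(x₁) + 2f(x₂) + ... + f(xₙ)]

x_0 = 0.7500, f(x_0) = 1.562500, coefficient = 1
x_1 = 1.0500, f(x_1) = 2.102500, coefficient = 2
x_2 = 1.3500, f(x_2) = 2.822500, coefficient = 2
x_3 = 1.6500, f(x_3) = 3.722500, coefficient = 2
x_4 = 1.9500, f(x_4) = 4.802500, coefficient = 2
x_5 = 2.2500, f(x_5) = 6.062500, coefficient = 1

I ≈ (0.300000/2) × 34.525000 = 5.178750
Exact value: 5.156250
Error: 0.022500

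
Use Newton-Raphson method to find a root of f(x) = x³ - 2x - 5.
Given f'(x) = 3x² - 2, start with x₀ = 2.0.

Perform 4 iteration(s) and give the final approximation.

f(x) = x³ - 2x - 5
f'(x) = 3x² - 2
x₀ = 2.0

Newton-Raphson formula: x_{n+1} = x_n - f(x_n)/f'(x_n)

Iteration 1:
  f(2.000000) = -1.000000
  f'(2.000000) = 10.000000
  x_1 = 2.000000 - (-1.000000)/10.000000 = 2.100000
Iteration 2:
  f(2.100000) = 0.061000
  f'(2.100000) = 11.230000
  x_2 = 2.100000 - 0.061000/11.230000 = 2.094568
Iteration 3:
  f(2.094568) = 0.000186
  f'(2.094568) = 11.161647
  x_3 = 2.094568 - 0.000186/11.161647 = 2.094551
Iteration 4:
  f(2.094551) = 0.000000
  f'(2.094551) = 11.161438
  x_4 = 2.094551 - 0.000000/11.161438 = 2.094551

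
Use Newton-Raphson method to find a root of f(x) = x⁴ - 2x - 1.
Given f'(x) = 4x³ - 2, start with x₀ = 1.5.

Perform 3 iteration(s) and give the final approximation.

f(x) = x⁴ - 2x - 1
f'(x) = 4x³ - 2
x₀ = 1.5

Newton-Raphson formula: x_{n+1} = x_n - f(x_n)/f'(x_n)

Iteration 1:
  f(1.500000) = 1.062500
  f'(1.500000) = 11.500000
  x_1 = 1.500000 - 1.062500/11.500000 = 1.407609
Iteration 2:
  f(1.407609) = 0.110579
  f'(1.407609) = 9.155931
  x_2 = 1.407609 - 0.110579/9.155931 = 1.395531
Iteration 3:
  f(1.395531) = 0.001724
  f'(1.395531) = 8.871234
  x_3 = 1.395531 - 0.001724/8.871234 = 1.395337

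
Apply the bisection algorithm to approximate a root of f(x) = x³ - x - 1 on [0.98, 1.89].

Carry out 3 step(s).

f(x) = x³ - x - 1
Initial interval: [0.98, 1.89]

Iteration 1:
  c_1 = (0.980000 + 1.890000)/2 = 1.435000
  f(c_1) = f(1.435000) = 0.519988
  f(a) × f(c) < 0, new interval: [0.980000, 1.435000]
Iteration 2:
  c_2 = (0.980000 + 1.435000)/2 = 1.207500
  f(c_2) = f(1.207500) = -0.446897
  f(a) × f(c) ≥ 0, new interval: [1.207500, 1.435000]
Iteration 3:
  c_3 = (1.207500 + 1.435000)/2 = 1.321250
  f(c_3) = f(1.321250) = -0.014742
  f(a) × f(c) ≥ 0, new interval: [1.321250, 1.435000]

After 3 iteration(s), the approximation is c_3 = 1.321250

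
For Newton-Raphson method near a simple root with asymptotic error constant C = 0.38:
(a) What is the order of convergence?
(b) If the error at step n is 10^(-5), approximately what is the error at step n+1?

(a) Newton-Raphson has quadratic (order 2) convergence near simple roots.
    This means |e_{n+1}| ≈ C|e_n|².

(b) With |e_n| = 10^(-5) and C = 0.38:
    |e_{n+1}| ≈ 0.38 × (10^(-5))² = 0.38 × 10^(-10)

(a) 2 (quadratic); (b) |e_{n+1}| ≈ 3.800e-11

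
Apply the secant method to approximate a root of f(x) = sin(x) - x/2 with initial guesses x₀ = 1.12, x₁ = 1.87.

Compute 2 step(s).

f(x) = sin(x) - x/2
x₀ = 1.12, x₁ = 1.87

Secant formula: x_{n+1} = x_n - f(x_n)(x_n - x_{n-1})/(f(x_n) - f(x_{n-1}))

Iteration 1:
  f(1.120000) = 0.340100
  f(1.870000) = 0.020572
  x_2 = 1.870000 - 0.020572×(1.870000 - 1.120000)/(0.020572 - 0.340100)
       = 1.918286
Iteration 2:
  f(1.870000) = 0.020572
  f(1.918286) = -0.018912
  x_3 = 1.918286 - (-0.018912)×(1.918286 - 1.870000)/(-0.018912 - 0.020572)
       = 1.895157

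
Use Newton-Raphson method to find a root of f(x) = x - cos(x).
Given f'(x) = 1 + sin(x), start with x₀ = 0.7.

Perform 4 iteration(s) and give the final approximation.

f(x) = x - cos(x)
f'(x) = 1 + sin(x)
x₀ = 0.7

Newton-Raphson formula: x_{n+1} = x_n - f(x_n)/f'(x_n)

Iteration 1:
  f(0.700000) = -0.064842
  f'(0.700000) = 1.644218
  x_1 = 0.700000 - (-0.064842)/1.644218 = 0.739436
Iteration 2:
  f(0.739436) = 0.000588
  f'(0.739436) = 1.673872
  x_2 = 0.739436 - 0.000588/1.673872 = 0.739085
Iteration 3:
  f(0.739085) = 0.000000
  f'(0.739085) = 1.673612
  x_3 = 0.739085 - 0.000000/1.673612 = 0.739085
Iteration 4:
  f(0.739085) = 0.000000
  f'(0.739085) = 1.673612
  x_4 = 0.739085 - 0.000000/1.673612 = 0.739085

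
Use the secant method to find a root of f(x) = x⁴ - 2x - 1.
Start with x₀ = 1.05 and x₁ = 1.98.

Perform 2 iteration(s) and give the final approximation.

f(x) = x⁴ - 2x - 1
x₀ = 1.05, x₁ = 1.98

Secant formula: x_{n+1} = x_n - f(x_n)(x_n - x_{n-1})/(f(x_n) - f(x_{n-1}))

Iteration 1:
  f(1.050000) = -1.884494
  f(1.980000) = 10.409536
  x_2 = 1.980000 - 10.409536×(1.980000 - 1.050000)/(10.409536 - (-1.884494))
       = 1.192555
Iteration 2:
  f(1.980000) = 10.409536
  f(1.192555) = -1.362491
  x_3 = 1.192555 - (-1.362491)×(1.192555 - 1.980000)/(-1.362491 - 10.409536)
       = 1.283694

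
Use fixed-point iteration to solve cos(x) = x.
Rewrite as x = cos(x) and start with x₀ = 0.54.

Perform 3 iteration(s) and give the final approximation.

Equation: cos(x) = x
Fixed-point form: x = cos(x)
x₀ = 0.54

x_1 = g(0.540000) = 0.857709
x_2 = g(0.857709) = 0.654172
x_3 = g(0.654172) = 0.793552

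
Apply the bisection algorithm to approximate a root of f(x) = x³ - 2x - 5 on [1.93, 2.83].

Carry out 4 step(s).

f(x) = x³ - 2x - 5
Initial interval: [1.93, 2.83]

Iteration 1:
  c_1 = (1.930000 + 2.830000)/2 = 2.380000
  f(c_1) = f(2.380000) = 3.721272
  f(a) × f(c) < 0, new interval: [1.930000, 2.380000]
Iteration 2:
  c_2 = (1.930000 + 2.380000)/2 = 2.155000
  f(c_2) = f(2.155000) = 0.697874
  f(a) × f(c) < 0, new interval: [1.930000, 2.155000]
Iteration 3:
  c_3 = (1.930000 + 2.155000)/2 = 2.042500
  f(c_3) = f(2.042500) = -0.564086
  f(a) × f(c) ≥ 0, new interval: [2.042500, 2.155000]
Iteration 4:
  c_4 = (2.042500 + 2.155000)/2 = 2.098750
  f(c_4) = f(2.098750) = 0.046972
  f(a) × f(c) < 0, new interval: [2.042500, 2.098750]

After 4 iteration(s), the approximation is c_4 = 2.098750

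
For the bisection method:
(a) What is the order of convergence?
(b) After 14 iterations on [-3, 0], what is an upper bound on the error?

(a) Bisection has linear (order 1) convergence; the error is halved each step.

(b) Error bound = (b-a)/2^n = (0 - (-3))/2^{14}
    = 3/2^{14}

(a) 1 (linear); (b) error ≤ 1.83e-04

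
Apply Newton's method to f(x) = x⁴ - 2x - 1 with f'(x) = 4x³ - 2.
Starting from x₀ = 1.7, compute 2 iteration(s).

f(x) = x⁴ - 2x - 1
f'(x) = 4x³ - 2
x₀ = 1.7

Newton-Raphson formula: x_{n+1} = x_n - f(x_n)/f'(x_n)

Iteration 1:
  f(1.700000) = 3.952100
  f'(1.700000) = 17.652000
  x_1 = 1.700000 - 3.952100/17.652000 = 1.476110
Iteration 2:
  f(1.476110) = 0.795392
  f'(1.476110) = 10.865198
  x_2 = 1.476110 - 0.795392/10.865198 = 1.402905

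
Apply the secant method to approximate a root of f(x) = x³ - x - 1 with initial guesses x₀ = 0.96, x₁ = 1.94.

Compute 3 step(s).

f(x) = x³ - x - 1
x₀ = 0.96, x₁ = 1.94

Secant formula: x_{n+1} = x_n - f(x_n)(x_n - x_{n-1})/(f(x_n) - f(x_{n-1}))

Iteration 1:
  f(0.960000) = -1.075264
  f(1.940000) = 4.361384
  x_2 = 1.940000 - 4.361384×(1.940000 - 0.960000)/(4.361384 - (-1.075264))
       = 1.153825
Iteration 2:
  f(1.940000) = 4.361384
  f(1.153825) = -0.617724
  x_3 = 1.153825 - (-0.617724)×(1.153825 - 1.940000)/(-0.617724 - 4.361384)
       = 1.251360
Iteration 3:
  f(1.153825) = -0.617724
  f(1.251360) = -0.291852
  x_4 = 1.251360 - (-0.291852)×(1.251360 - 1.153825)/(-0.291852 - (-0.617724))
       = 1.338713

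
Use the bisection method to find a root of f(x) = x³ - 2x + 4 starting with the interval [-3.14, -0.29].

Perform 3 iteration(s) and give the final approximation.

f(x) = x³ - 2x + 4
Initial interval: [-3.14, -0.29]

Iteration 1:
  c_1 = (-3.140000 + (-0.290000))/2 = -1.715000
  f(c_1) = f(-1.715000) = 2.385799
  f(a) × f(c) < 0, new interval: [-3.140000, -1.715000]
Iteration 2:
  c_2 = (-3.140000 + (-1.715000))/2 = -2.427500
  f(c_2) = f(-2.427500) = -5.449666
  f(a) × f(c) ≥ 0, new interval: [-2.427500, -1.715000]
Iteration 3:
  c_3 = (-2.427500 + (-1.715000))/2 = -2.071250
  f(c_3) = f(-2.071250) = -0.743321
  f(a) × f(c) ≥ 0, new interval: [-2.071250, -1.715000]

After 3 iteration(s), the approximation is c_3 = -2.071250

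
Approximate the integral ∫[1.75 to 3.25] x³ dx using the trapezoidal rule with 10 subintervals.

f(x) = x³
a = 1.75, b = 3.25, n = 10
h = (b - a)/n = 0.150000

Trapezoidal rule: (h/2)[f(x₀) + 2f(x₁) + 2f(x₂) + ... + f(xₙ)]

x_0 = 1.7500, f(x_0) = 5.359375, coefficient = 1
x_1 = 1.9000, f(x_1) = 6.859000, coefficient = 2
x_2 = 2.0500, f(x_2) = 8.615125, coefficient = 2
x_3 = 2.2000, f(x_3) = 10.648000, coefficient = 2
x_4 = 2.3500, f(x_4) = 12.977875, coefficient = 2
x_5 = 2.5000, f(x_5) = 15.625000, coefficient = 2
x_6 = 2.6500, f(x_6) = 18.609625, coefficient = 2
x_7 = 2.8000, f(x_7) = 21.952000, coefficient = 2
x_8 = 2.9500, f(x_8) = 25.672375, coefficient = 2
x_9 = 3.1000, f(x_9) = 29.791000, coefficient = 2
x_10 = 3.2500, f(x_10) = 34.328125, coefficient = 1

I ≈ (0.150000/2) × 341.187500 = 25.589062
Exact value: 25.546875
Error: 0.042187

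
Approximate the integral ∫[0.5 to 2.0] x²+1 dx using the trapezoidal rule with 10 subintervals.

f(x) = x²+1
a = 0.5, b = 2.0, n = 10
h = (b - a)/n = 0.150000

Trapezoidal rule: (h/2)[f(x₀) + 2f(x₁) + 2f(x₂) + ... + f(xₙ)]

x_0 = 0.5000, f(x_0) = 1.250000, coefficient = 1
x_1 = 0.6500, f(x_1) = 1.422500, coefficient = 2
x_2 = 0.8000, f(x_2) = 1.640000, coefficient = 2
x_3 = 0.9500, f(x_3) = 1.902500, coefficient = 2
x_4 = 1.1000, f(x_4) = 2.210000, coefficient = 2
x_5 = 1.2500, f(x_5) = 2.562500, coefficient = 2
x_6 = 1.4000, f(x_6) = 2.960000, coefficient = 2
x_7 = 1.5500, f(x_7) = 3.402500, coefficient = 2
x_8 = 1.7000, f(x_8) = 3.890000, coefficient = 2
x_9 = 1.8500, f(x_9) = 4.422500, coefficient = 2
x_10 = 2.0000, f(x_10) = 5.000000, coefficient = 1

I ≈ (0.150000/2) × 55.075000 = 4.130625
Exact value: 4.125000
Error: 0.005625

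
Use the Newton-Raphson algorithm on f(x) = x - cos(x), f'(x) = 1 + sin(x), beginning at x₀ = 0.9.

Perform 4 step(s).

f(x) = x - cos(x)
f'(x) = 1 + sin(x)
x₀ = 0.9

Newton-Raphson formula: x_{n+1} = x_n - f(x_n)/f'(x_n)

Iteration 1:
  f(0.900000) = 0.278390
  f'(0.900000) = 1.783327
  x_1 = 0.900000 - 0.278390/1.783327 = 0.743893
Iteration 2:
  f(0.743893) = 0.008055
  f'(0.743893) = 1.677158
  x_2 = 0.743893 - 0.008055/1.677158 = 0.739090
Iteration 3:
  f(0.739090) = 0.000008
  f'(0.739090) = 1.673616
  x_3 = 0.739090 - 0.000008/1.673616 = 0.739085
Iteration 4:
  f(0.739085) = 0.000000
  f'(0.739085) = 1.673612
  x_4 = 0.739085 - 0.000000/1.673612 = 0.739085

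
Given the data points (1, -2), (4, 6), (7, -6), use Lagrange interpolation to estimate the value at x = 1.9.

Lagrange interpolation formula:
P(x) = Σ yᵢ × Lᵢ(x)
where Lᵢ(x) = Π_{j≠i} (x - xⱼ)/(xᵢ - xⱼ)

L_0(1.9) = (1.9 - 4)/(1 - 4) × (1.9 - 7)/(1 - 7) = 0.595000
L_1(1.9) = (1.9 - 1)/(4 - 1) × (1.9 - 7)/(4 - 7) = 0.510000
L_2(1.9) = (1.9 - 1)/(7 - 1) × (1.9 - 4)/(7 - 4) = -0.105000

P(1.9) = (-2)×L_0(1.9) + 6×L_1(1.9) + (-6)×L_2(1.9)
P(1.9) = 2.500000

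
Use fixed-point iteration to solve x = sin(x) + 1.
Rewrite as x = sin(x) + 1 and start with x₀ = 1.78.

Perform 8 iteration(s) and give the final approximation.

Equation: x = sin(x) + 1
Fixed-point form: x = sin(x) + 1
x₀ = 1.78

x_1 = g(1.780000) = 1.978197
x_2 = g(1.978197) = 1.918154
x_3 = g(1.918154) = 1.940275
x_4 = g(1.940275) = 1.932516
x_5 = g(1.932516) = 1.935290
x_6 = g(1.935290) = 1.934304
x_7 = g(1.934304) = 1.934655
x_8 = g(1.934655) = 1.934530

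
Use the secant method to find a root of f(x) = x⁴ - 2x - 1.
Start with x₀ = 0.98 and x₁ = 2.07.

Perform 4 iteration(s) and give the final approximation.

f(x) = x⁴ - 2x - 1
x₀ = 0.98, x₁ = 2.07

Secant formula: x_{n+1} = x_n - f(x_n)(x_n - x_{n-1})/(f(x_n) - f(x_{n-1}))

Iteration 1:
  f(0.980000) = -2.037632
  f(2.070000) = 13.220368
  x_2 = 2.070000 - 13.220368×(2.070000 - 0.980000)/(13.220368 - (-2.037632))
       = 1.125564
Iteration 2:
  f(2.070000) = 13.220368
  f(1.125564) = -1.646106
  x_3 = 1.125564 - (-1.646106)×(1.125564 - 2.070000)/(-1.646106 - 13.220368)
       = 1.230138
Iteration 3:
  f(1.125564) = -1.646106
  f(1.230138) = -1.170383
  x_4 = 1.230138 - (-1.170383)×(1.230138 - 1.125564)/(-1.170383 - (-1.646106))
       = 1.487412
Iteration 4:
  f(1.230138) = -1.170383
  f(1.487412) = 0.919865
  x_5 = 1.487412 - 0.919865×(1.487412 - 1.230138)/(0.919865 - (-1.170383))
       = 1.374192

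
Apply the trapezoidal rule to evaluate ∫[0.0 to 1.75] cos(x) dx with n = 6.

f(x) = cos(x)
a = 0.0, b = 1.75, n = 6
h = (b - a)/n = 0.291667

Trapezoidal rule: (h/2)[f(x₀) + 2f(x₁) + 2f(x₂) + ... + f(xₙ)]

x_0 = 0.0000, f(x_0) = 1.000000, coefficient = 1
x_1 = 0.2917, f(x_1) = 0.957766, coefficient = 2
x_2 = 0.5833, f(x_2) = 0.834631, coefficient = 2
x_3 = 0.8750, f(x_3) = 0.640997, coefficient = 2
x_4 = 1.1667, f(x_4) = 0.393219, coefficient = 2
x_5 = 1.4583, f(x_5) = 0.112226, coefficient = 2
x_6 = 1.7500, f(x_6) = -0.178246, coefficient = 1

I ≈ (0.291667/2) × 6.699432 = 0.977000
Exact value: 0.983986
Error: 0.006986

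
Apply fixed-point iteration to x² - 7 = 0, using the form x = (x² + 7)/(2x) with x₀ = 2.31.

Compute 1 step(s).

Equation: x² - 7 = 0
Fixed-point form: x = (x² + 7)/(2x)
x₀ = 2.31

x_1 = g(2.310000) = 2.670152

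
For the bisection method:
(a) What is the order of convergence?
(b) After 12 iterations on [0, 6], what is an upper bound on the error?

(a) Bisection has linear (order 1) convergence; the error is halved each step.

(b) Error bound = (b-a)/2^n = (6 - 0)/2^{12}
    = 6/2^{12}

(a) 1 (linear); (b) error ≤ 1.46e-03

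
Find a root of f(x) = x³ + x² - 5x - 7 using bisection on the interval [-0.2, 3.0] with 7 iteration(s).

f(x) = x³ + x² - 5x - 7
Initial interval: [-0.2, 3.0]

Iteration 1:
  c_1 = (-0.200000 + 3.000000)/2 = 1.400000
  f(c_1) = f(1.400000) = -9.296000
  f(a) × f(c) ≥ 0, new interval: [1.400000, 3.000000]
Iteration 2:
  c_2 = (1.400000 + 3.000000)/2 = 2.200000
  f(c_2) = f(2.200000) = -2.512000
  f(a) × f(c) ≥ 0, new interval: [2.200000, 3.000000]
Iteration 3:
  c_3 = (2.200000 + 3.000000)/2 = 2.600000
  f(c_3) = f(2.600000) = 4.336000
  f(a) × f(c) < 0, new interval: [2.200000, 2.600000]
Iteration 4:
  c_4 = (2.200000 + 2.600000)/2 = 2.400000
  f(c_4) = f(2.400000) = 0.584000
  f(a) × f(c) < 0, new interval: [2.200000, 2.400000]
Iteration 5:
  c_5 = (2.200000 + 2.400000)/2 = 2.300000
  f(c_5) = f(2.300000) = -1.043000
  f(a) × f(c) ≥ 0, new interval: [2.300000, 2.400000]
Iteration 6:
  c_6 = (2.300000 + 2.400000)/2 = 2.350000
  f(c_6) = f(2.350000) = -0.249625
  f(a) × f(c) ≥ 0, new interval: [2.350000, 2.400000]
Iteration 7:
  c_7 = (2.350000 + 2.400000)/2 = 2.375000
  f(c_7) = f(2.375000) = 0.162109
  f(a) × f(c) < 0, new interval: [2.350000, 2.375000]

After 7 iteration(s), the approximation is c_7 = 2.375000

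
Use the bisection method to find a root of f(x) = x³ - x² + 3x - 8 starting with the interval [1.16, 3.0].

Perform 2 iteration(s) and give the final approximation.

f(x) = x³ - x² + 3x - 8
Initial interval: [1.16, 3.0]

Iteration 1:
  c_1 = (1.160000 + 3.000000)/2 = 2.080000
  f(c_1) = f(2.080000) = 2.912512
  f(a) × f(c) < 0, new interval: [1.160000, 2.080000]
Iteration 2:
  c_2 = (1.160000 + 2.080000)/2 = 1.620000
  f(c_2) = f(1.620000) = -1.512872
  f(a) × f(c) ≥ 0, new interval: [1.620000, 2.080000]

After 2 iteration(s), the approximation is c_2 = 1.620000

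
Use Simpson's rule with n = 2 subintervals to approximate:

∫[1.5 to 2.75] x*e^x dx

f(x) = x*e^x
a = 1.5, b = 2.75, n = 2
h = (b - a)/n = 0.625000

Simpson's rule: (h/3)[f(x₀) + 4f(x₁) + 2f(x₂) + ... + f(xₙ)]

x_0 = 1.5000, f(x_0) = 6.722534, coefficient = 1
x_1 = 2.1250, f(x_1) = 17.792407, coefficient = 4
x_2 = 2.7500, f(x_2) = 43.017238, coefficient = 1

I ≈ (0.625000/3) × 120.909400 = 25.189458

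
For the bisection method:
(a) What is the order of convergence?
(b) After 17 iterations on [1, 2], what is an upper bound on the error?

(a) Bisection has linear (order 1) convergence; the error is halved each step.

(b) Error bound = (b-a)/2^n = (2 - 1)/2^{17}
    = 1/2^{17}

(a) 1 (linear); (b) error ≤ 7.63e-06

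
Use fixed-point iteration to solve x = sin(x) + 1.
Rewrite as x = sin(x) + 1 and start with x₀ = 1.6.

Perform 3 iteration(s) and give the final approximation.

Equation: x = sin(x) + 1
Fixed-point form: x = sin(x) + 1
x₀ = 1.6

x_1 = g(1.600000) = 1.999574
x_2 = g(1.999574) = 1.909475
x_3 = g(1.909475) = 1.943195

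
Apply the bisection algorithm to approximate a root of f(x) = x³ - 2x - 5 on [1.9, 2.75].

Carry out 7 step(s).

f(x) = x³ - 2x - 5
Initial interval: [1.9, 2.75]

Iteration 1:
  c_1 = (1.900000 + 2.750000)/2 = 2.325000
  f(c_1) = f(2.325000) = 2.918078
  f(a) × f(c) < 0, new interval: [1.900000, 2.325000]
Iteration 2:
  c_2 = (1.900000 + 2.325000)/2 = 2.112500
  f(c_2) = f(2.112500) = 0.202361
  f(a) × f(c) < 0, new interval: [1.900000, 2.112500]
Iteration 3:
  c_3 = (1.900000 + 2.112500)/2 = 2.006250
  f(c_3) = f(2.006250) = -0.937265
  f(a) × f(c) ≥ 0, new interval: [2.006250, 2.112500]
Iteration 4:
  c_4 = (2.006250 + 2.112500)/2 = 2.059375
  f(c_4) = f(2.059375) = -0.384888
  f(a) × f(c) ≥ 0, new interval: [2.059375, 2.112500]
Iteration 5:
  c_5 = (2.059375 + 2.112500)/2 = 2.085938
  f(c_5) = f(2.085938) = -0.095679
  f(a) × f(c) ≥ 0, new interval: [2.085938, 2.112500]
Iteration 6:
  c_6 = (2.085938 + 2.112500)/2 = 2.099219
  f(c_6) = f(2.099219) = 0.052230
  f(a) × f(c) < 0, new interval: [2.085938, 2.099219]
Iteration 7:
  c_7 = (2.085938 + 2.099219)/2 = 2.092578
  f(c_7) = f(2.092578) = -0.022001
  f(a) × f(c) ≥ 0, new interval: [2.092578, 2.099219]

After 7 iteration(s), the approximation is c_7 = 2.092578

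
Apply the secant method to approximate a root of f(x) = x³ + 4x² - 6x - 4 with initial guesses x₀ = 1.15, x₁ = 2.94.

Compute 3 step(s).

f(x) = x³ + 4x² - 6x - 4
x₀ = 1.15, x₁ = 2.94

Secant formula: x_{n+1} = x_n - f(x_n)(x_n - x_{n-1})/(f(x_n) - f(x_{n-1}))

Iteration 1:
  f(1.150000) = -4.089125
  f(2.940000) = 38.346584
  x_2 = 2.940000 - 38.346584×(2.940000 - 1.150000)/(38.346584 - (-4.089125))
       = 1.322485
Iteration 2:
  f(2.940000) = 38.346584
  f(1.322485) = -2.626059
  x_3 = 1.322485 - (-2.626059)×(1.322485 - 2.940000)/(-2.626059 - 38.346584)
       = 1.426157
Iteration 3:
  f(1.322485) = -2.626059
  f(1.426157) = -1.520557
  x_4 = 1.426157 - (-1.520557)×(1.426157 - 1.322485)/(-1.520557 - (-2.626059))
       = 1.568751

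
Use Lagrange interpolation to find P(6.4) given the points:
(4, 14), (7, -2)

Lagrange interpolation formula:
P(x) = Σ yᵢ × Lᵢ(x)
where Lᵢ(x) = Π_{j≠i} (x - xⱼ)/(xᵢ - xⱼ)

L_0(6.4) = (6.4 - 7)/(4 - 7) = 0.200000
L_1(6.4) = (6.4 - 4)/(7 - 4) = 0.800000

P(6.4) = 14×L_0(6.4) + (-2)×L_1(6.4)
P(6.4) = 1.200000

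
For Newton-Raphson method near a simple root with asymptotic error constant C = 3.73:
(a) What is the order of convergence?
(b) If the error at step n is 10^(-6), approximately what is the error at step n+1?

(a) Newton-Raphson has quadratic (order 2) convergence near simple roots.
    This means |e_{n+1}| ≈ C|e_n|².

(b) With |e_n| = 10^(-6) and C = 3.73:
    |e_{n+1}| ≈ 3.73 × (10^(-6))² = 3.73 × 10^(-12)

(a) 2 (quadratic); (b) |e_{n+1}| ≈ 3.730e-12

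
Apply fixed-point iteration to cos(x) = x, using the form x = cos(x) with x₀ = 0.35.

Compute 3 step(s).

Equation: cos(x) = x
Fixed-point form: x = cos(x)
x₀ = 0.35

x_1 = g(0.350000) = 0.939373
x_2 = g(0.939373) = 0.590294
x_3 = g(0.590294) = 0.830777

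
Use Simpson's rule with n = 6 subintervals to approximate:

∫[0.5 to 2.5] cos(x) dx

f(x) = cos(x)
a = 0.5, b = 2.5, n = 6
h = (b - a)/n = 0.333333

Simpson's rule: (h/3)[f(x₀) + 4f(x₁) + 2f(x₂) + ... + f(xₙ)]

x_0 = 0.5000, f(x_0) = 0.877583, coefficient = 1
x_1 = 0.8333, f(x_1) = 0.672412, coefficient = 4
x_2 = 1.1667, f(x_2) = 0.393219, coefficient = 2
x_3 = 1.5000, f(x_3) = 0.070737, coefficient = 4
x_4 = 1.8333, f(x_4) = -0.259531, coefficient = 2
x_5 = 2.1667, f(x_5) = -0.561229, coefficient = 4
x_6 = 2.5000, f(x_6) = -0.801144, coefficient = 1

I ≈ (0.333333/3) × 1.071494 = 0.119055
Exact value: 0.119047
Error: 0.000008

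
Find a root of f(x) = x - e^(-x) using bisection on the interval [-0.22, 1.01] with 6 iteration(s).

f(x) = x - e^(-x)
Initial interval: [-0.22, 1.01]

Iteration 1:
  c_1 = (-0.220000 + 1.010000)/2 = 0.395000
  f(c_1) = f(0.395000) = -0.278680
  f(a) × f(c) ≥ 0, new interval: [0.395000, 1.010000]
Iteration 2:
  c_2 = (0.395000 + 1.010000)/2 = 0.702500
  f(c_2) = f(0.702500) = 0.207155
  f(a) × f(c) < 0, new interval: [0.395000, 0.702500]
Iteration 3:
  c_3 = (0.395000 + 0.702500)/2 = 0.548750
  f(c_3) = f(0.548750) = -0.028921
  f(a) × f(c) ≥ 0, new interval: [0.548750, 0.702500]
Iteration 4:
  c_4 = (0.548750 + 0.702500)/2 = 0.625625
  f(c_4) = f(0.625625) = 0.090698
  f(a) × f(c) < 0, new interval: [0.548750, 0.625625]
Iteration 5:
  c_5 = (0.548750 + 0.625625)/2 = 0.587188
  f(c_5) = f(0.587188) = 0.031299
  f(a) × f(c) < 0, new interval: [0.548750, 0.587188]
Iteration 6:
  c_6 = (0.548750 + 0.587188)/2 = 0.567969
  f(c_6) = f(0.567969) = 0.001293
  f(a) × f(c) < 0, new interval: [0.548750, 0.567969]

After 6 iteration(s), the approximation is c_6 = 0.567969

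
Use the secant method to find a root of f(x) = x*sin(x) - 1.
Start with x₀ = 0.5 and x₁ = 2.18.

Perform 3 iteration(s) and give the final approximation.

f(x) = x*sin(x) - 1
x₀ = 0.5, x₁ = 2.18

Secant formula: x_{n+1} = x_n - f(x_n)(x_n - x_{n-1})/(f(x_n) - f(x_{n-1}))

Iteration 1:
  f(0.500000) = -0.760287
  f(2.180000) = 0.787827
  x_2 = 2.180000 - 0.787827×(2.180000 - 0.500000)/(0.787827 - (-0.760287))
       = 1.325057
Iteration 2:
  f(2.180000) = 0.787827
  f(1.325057) = 0.285250
  x_3 = 1.325057 - 0.285250×(1.325057 - 2.180000)/(0.285250 - 0.787827)
       = 0.839814
Iteration 3:
  f(1.325057) = 0.285250
  f(0.839814) = -0.374743
  x_4 = 0.839814 - (-0.374743)×(0.839814 - 1.325057)/(-0.374743 - 0.285250)
       = 1.115334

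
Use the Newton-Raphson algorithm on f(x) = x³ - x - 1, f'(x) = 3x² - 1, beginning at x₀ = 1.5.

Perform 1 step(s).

f(x) = x³ - x - 1
f'(x) = 3x² - 1
x₀ = 1.5

Newton-Raphson formula: x_{n+1} = x_n - f(x_n)/f'(x_n)

Iteration 1:
  f(1.500000) = 0.875000
  f'(1.500000) = 5.750000
  x_1 = 1.500000 - 0.875000/5.750000 = 1.347826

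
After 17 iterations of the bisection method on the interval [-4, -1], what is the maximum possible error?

Bisection error bound: |error| ≤ (b-a)/2^n
|error| ≤ (-1 - (-4))/2^17 = 3/2^17
|error| ≤ 0.0000228882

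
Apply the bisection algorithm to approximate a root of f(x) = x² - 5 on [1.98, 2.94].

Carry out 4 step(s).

f(x) = x² - 5
Initial interval: [1.98, 2.94]

Iteration 1:
  c_1 = (1.980000 + 2.940000)/2 = 2.460000
  f(c_1) = f(2.460000) = 1.051600
  f(a) × f(c) < 0, new interval: [1.980000, 2.460000]
Iteration 2:
  c_2 = (1.980000 + 2.460000)/2 = 2.220000
  f(c_2) = f(2.220000) = -0.071600
  f(a) × f(c) ≥ 0, new interval: [2.220000, 2.460000]
Iteration 3:
  c_3 = (2.220000 + 2.460000)/2 = 2.340000
  f(c_3) = f(2.340000) = 0.475600
  f(a) × f(c) < 0, new interval: [2.220000, 2.340000]
Iteration 4:
  c_4 = (2.220000 + 2.340000)/2 = 2.280000
  f(c_4) = f(2.280000) = 0.198400
  f(a) × f(c) < 0, new interval: [2.220000, 2.280000]

After 4 iteration(s), the approximation is c_4 = 2.280000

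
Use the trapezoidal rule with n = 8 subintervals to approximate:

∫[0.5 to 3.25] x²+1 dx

f(x) = x²+1
a = 0.5, b = 3.25, n = 8
h = (b - a)/n = 0.343750

Trapezoidal rule: (h/2)[f(x₀) + 2f(x₁) + 2f(x₂) + ... + f(xₙ)]

x_0 = 0.5000, f(x_0) = 1.250000, coefficient = 1
x_1 = 0.8438, f(x_1) = 1.711914, coefficient = 2
x_2 = 1.1875, f(x_2) = 2.410156, coefficient = 2
x_3 = 1.5312, f(x_3) = 3.344727, coefficient = 2
x_4 = 1.8750, f(x_4) = 4.515625, coefficient = 2
x_5 = 2.2188, f(x_5) = 5.922852, coefficient = 2
x_6 = 2.5625, f(x_6) = 7.566406, coefficient = 2
x_7 = 2.9062, f(x_7) = 9.446289, coefficient = 2
x_8 = 3.2500, f(x_8) = 11.562500, coefficient = 1

I ≈ (0.343750/2) × 82.648438 = 14.205200
Exact value: 14.151042
Error: 0.054159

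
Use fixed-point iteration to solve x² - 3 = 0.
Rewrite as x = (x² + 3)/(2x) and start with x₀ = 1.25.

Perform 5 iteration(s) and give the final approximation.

Equation: x² - 3 = 0
Fixed-point form: x = (x² + 3)/(2x)
x₀ = 1.25

x_1 = g(1.250000) = 1.825000
x_2 = g(1.825000) = 1.734418
x_3 = g(1.734418) = 1.732052
x_4 = g(1.732052) = 1.732051
x_5 = g(1.732051) = 1.732051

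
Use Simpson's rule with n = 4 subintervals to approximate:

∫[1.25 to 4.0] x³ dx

f(x) = x³
a = 1.25, b = 4.0, n = 4
h = (b - a)/n = 0.687500

Simpson's rule: (h/3)[f(x₀) + 4f(x₁) + 2f(x₂) + ... + f(xₙ)]

x_0 = 1.2500, f(x_0) = 1.953125, coefficient = 1
x_1 = 1.9375, f(x_1) = 7.273193, coefficient = 4
x_2 = 2.6250, f(x_2) = 18.087891, coefficient = 2
x_3 = 3.3125, f(x_3) = 36.346924, coefficient = 4
x_4 = 4.0000, f(x_4) = 64.000000, coefficient = 1

I ≈ (0.687500/3) × 276.609375 = 63.389648
Exact value: 63.389648
Error: 0.000000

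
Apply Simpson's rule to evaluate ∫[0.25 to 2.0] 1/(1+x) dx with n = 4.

f(x) = 1/(1+x)
a = 0.25, b = 2.0, n = 4
h = (b - a)/n = 0.437500

Simpson's rule: (h/3)[f(x₀) + 4f(x₁) + 2f(x₂) + ... + f(xₙ)]

x_0 = 0.2500, f(x_0) = 0.800000, coefficient = 1
x_1 = 0.6875, f(x_1) = 0.592593, coefficient = 4
x_2 = 1.1250, f(x_2) = 0.470588, coefficient = 2
x_3 = 1.5625, f(x_3) = 0.390244, coefficient = 4
x_4 = 2.0000, f(x_4) = 0.333333, coefficient = 1

I ≈ (0.437500/3) × 6.005856 = 0.875854
Exact value: 0.875469
Error: 0.000385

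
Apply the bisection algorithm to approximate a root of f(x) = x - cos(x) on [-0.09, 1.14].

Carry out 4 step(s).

f(x) = x - cos(x)
Initial interval: [-0.09, 1.14]

Iteration 1:
  c_1 = (-0.090000 + 1.140000)/2 = 0.525000
  f(c_1) = f(0.525000) = -0.340324
  f(a) × f(c) ≥ 0, new interval: [0.525000, 1.140000]
Iteration 2:
  c_2 = (0.525000 + 1.140000)/2 = 0.832500
  f(c_2) = f(0.832500) = 0.159471
  f(a) × f(c) < 0, new interval: [0.525000, 0.832500]
Iteration 3:
  c_3 = (0.525000 + 0.832500)/2 = 0.678750
  f(c_3) = f(0.678750) = -0.099608
  f(a) × f(c) ≥ 0, new interval: [0.678750, 0.832500]
Iteration 4:
  c_4 = (0.678750 + 0.832500)/2 = 0.755625
  f(c_4) = f(0.755625) = 0.027782
  f(a) × f(c) < 0, new interval: [0.678750, 0.755625]

After 4 iteration(s), the approximation is c_4 = 0.755625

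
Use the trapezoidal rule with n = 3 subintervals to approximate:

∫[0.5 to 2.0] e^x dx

f(x) = e^x
a = 0.5, b = 2.0, n = 3
h = (b - a)/n = 0.500000

Trapezoidal rule: (h/2)[f(x₀) + 2f(x₁) + 2f(x₂) + ... + f(xₙ)]

x_0 = 0.5000, f(x_0) = 1.648721, coefficient = 1
x_1 = 1.0000, f(x_1) = 2.718282, coefficient = 2
x_2 = 1.5000, f(x_2) = 4.481689, coefficient = 2
x_3 = 2.0000, f(x_3) = 7.389056, coefficient = 1

I ≈ (0.500000/2) × 23.437719 = 5.859430
Exact value: 5.740335
Error: 0.119095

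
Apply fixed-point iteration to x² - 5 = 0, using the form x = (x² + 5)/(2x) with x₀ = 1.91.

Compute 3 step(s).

Equation: x² - 5 = 0
Fixed-point form: x = (x² + 5)/(2x)
x₀ = 1.91

x_1 = g(1.910000) = 2.263901
x_2 = g(2.263901) = 2.236239
x_3 = g(2.236239) = 2.236068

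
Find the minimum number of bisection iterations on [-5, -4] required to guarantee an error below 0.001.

We need (b-a)/2^n ≤ 0.001
(-4 - (-5))/2^n ≤ 0.001
1/2^n ≤ 0.001
2^n ≥ 1000
n ≥ log₂(1000) = 9.97
n ≥ 10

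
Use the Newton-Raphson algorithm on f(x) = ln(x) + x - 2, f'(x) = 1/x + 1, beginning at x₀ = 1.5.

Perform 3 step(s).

f(x) = ln(x) + x - 2
f'(x) = 1/x + 1
x₀ = 1.5

Newton-Raphson formula: x_{n+1} = x_n - f(x_n)/f'(x_n)

Iteration 1:
  f(1.500000) = -0.094535
  f'(1.500000) = 1.666667
  x_1 = 1.500000 - (-0.094535)/1.666667 = 1.556721
Iteration 2:
  f(1.556721) = -0.000697
  f'(1.556721) = 1.642376
  x_2 = 1.556721 - (-0.000697)/1.642376 = 1.557146
Iteration 3:
  f(1.557146) = 0.000000
  f'(1.557146) = 1.642201
  x_3 = 1.557146 - 0.000000/1.642201 = 1.557146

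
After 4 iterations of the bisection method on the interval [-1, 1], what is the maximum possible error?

Bisection error bound: |error| ≤ (b-a)/2^n
|error| ≤ (1 - (-1))/2^4 = 2/2^4
|error| ≤ 0.1250000000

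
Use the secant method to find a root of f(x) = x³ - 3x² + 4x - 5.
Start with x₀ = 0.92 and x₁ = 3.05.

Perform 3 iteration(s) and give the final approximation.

f(x) = x³ - 3x² + 4x - 5
x₀ = 0.92, x₁ = 3.05

Secant formula: x_{n+1} = x_n - f(x_n)(x_n - x_{n-1})/(f(x_n) - f(x_{n-1}))

Iteration 1:
  f(0.920000) = -3.080512
  f(3.050000) = 7.665125
  x_2 = 3.050000 - 7.665125×(3.050000 - 0.920000)/(7.665125 - (-3.080512))
       = 1.530619
Iteration 2:
  f(3.050000) = 7.665125
  f(1.530619) = -2.319982
  x_3 = 1.530619 - (-2.319982)×(1.530619 - 3.050000)/(-2.319982 - 7.665125)
       = 1.883638
Iteration 3:
  f(1.530619) = -2.319982
  f(1.883638) = -1.426402
  x_4 = 1.883638 - (-1.426402)×(1.883638 - 1.530619)/(-1.426402 - (-2.319982))
       = 2.447155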